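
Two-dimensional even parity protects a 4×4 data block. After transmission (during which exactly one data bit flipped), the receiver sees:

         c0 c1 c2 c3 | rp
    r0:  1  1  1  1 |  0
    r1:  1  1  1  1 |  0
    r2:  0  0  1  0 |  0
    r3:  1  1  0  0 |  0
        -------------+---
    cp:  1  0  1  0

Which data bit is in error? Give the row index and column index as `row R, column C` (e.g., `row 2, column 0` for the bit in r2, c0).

Recompute each row's even parity and compare to rp:
  r0: data parity 0, sent rp 0 → ok
  r1: data parity 0, sent rp 0 → ok
  r2: data parity 1, sent rp 0 → mismatch
  r3: data parity 0, sent rp 0 → ok
Recompute each column's even parity and compare to cp:
  c0: data parity 1, sent cp 1 → ok
  c1: data parity 1, sent cp 0 → mismatch
  c2: data parity 1, sent cp 1 → ok
  c3: data parity 0, sent cp 0 → ok
Exactly one row (r2) and one column (c1) fail → the flipped bit is at their intersection.

row 2, column 1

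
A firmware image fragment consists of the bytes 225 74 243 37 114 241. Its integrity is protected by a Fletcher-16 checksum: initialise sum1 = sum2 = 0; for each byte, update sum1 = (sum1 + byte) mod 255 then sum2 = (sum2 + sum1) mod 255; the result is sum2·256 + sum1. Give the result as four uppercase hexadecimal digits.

Running sums (mod 255):
  after byte 0 (225): sum1=225, sum2=225
  after byte 1 (74): sum1=44, sum2=14
  after byte 2 (243): sum1=32, sum2=46
  after byte 3 (37): sum1=69, sum2=115
  after byte 4 (114): sum1=183, sum2=43
  after byte 5 (241): sum1=169, sum2=212
Checksum = sum2·256 + sum1 = 212·256 + 169 = 54441 = 0xD4A9.

D4A9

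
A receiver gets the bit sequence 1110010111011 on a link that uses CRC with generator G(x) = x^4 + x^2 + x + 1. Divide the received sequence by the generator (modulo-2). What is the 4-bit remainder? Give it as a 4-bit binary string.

Modulo-2 division of 1110010111011 by 10111:
  pos 0: 11100 XOR 10111 = 01011
  pos 1: 10111 XOR 10111 = 00000
  pos 7: 11101 XOR 10111 = 01010
  pos 8: 10101 XOR 10111 = 00010
Remainder = 0010 (nonzero — an error is detected).

0010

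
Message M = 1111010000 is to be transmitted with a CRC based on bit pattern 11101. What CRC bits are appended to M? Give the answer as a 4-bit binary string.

Append 4 zeros: 11110100000000. Divide by 11101 (XOR where the leading bit is 1):
  pos 0: 11110 XOR 11101 = 00011
  pos 3: 11100 XOR 11101 = 00001
  pos 7: 10000 XOR 11101 = 01101
  pos 8: 11010 XOR 11101 = 00111
Remainder (last 4 bits) = 1110. This is the CRC / FCS.

1110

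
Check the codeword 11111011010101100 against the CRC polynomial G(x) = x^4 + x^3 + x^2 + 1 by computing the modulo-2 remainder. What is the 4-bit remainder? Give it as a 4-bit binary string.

1000

Modulo-2 division of 11111011010101100 by 11101:
  pos 0: 11111 XOR 11101 = 00010
  pos 3: 10011 XOR 11101 = 01110
  pos 4: 11100 XOR 11101 = 00001
  pos 8: 11010 XOR 11101 = 00111
  pos 10: 11111 XOR 11101 = 00010
Remainder = 1000 (nonzero — an error is detected).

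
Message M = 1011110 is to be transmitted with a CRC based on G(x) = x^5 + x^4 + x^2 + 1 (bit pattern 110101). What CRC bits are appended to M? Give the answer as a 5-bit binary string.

10101

Append 5 zeros: 101111000000. Divide by 110101 (XOR where the leading bit is 1):
  pos 0: 101111 XOR 110101 = 011010
  pos 1: 110100 XOR 110101 = 000001
  pos 6: 100000 XOR 110101 = 010101
Remainder (last 5 bits) = 10101. This is the CRC / FCS.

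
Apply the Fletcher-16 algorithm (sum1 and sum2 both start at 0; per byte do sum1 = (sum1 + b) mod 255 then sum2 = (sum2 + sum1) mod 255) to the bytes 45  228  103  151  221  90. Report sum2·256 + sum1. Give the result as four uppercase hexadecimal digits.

0249

Running sums (mod 255):
  after byte 0 (45): sum1=45, sum2=45
  after byte 1 (228): sum1=18, sum2=63
  after byte 2 (103): sum1=121, sum2=184
  after byte 3 (151): sum1=17, sum2=201
  after byte 4 (221): sum1=238, sum2=184
  after byte 5 (90): sum1=73, sum2=2
Checksum = sum2·256 + sum1 = 2·256 + 73 = 585 = 0x0249.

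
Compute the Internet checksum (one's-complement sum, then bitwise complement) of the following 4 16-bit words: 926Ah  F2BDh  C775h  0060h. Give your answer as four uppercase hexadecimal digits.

One's-complement addition (fold any carry out of bit 15 back into bit 0):
  0x926A + 0xF2BD = 0x18527 → wrap carry → 0x8528
  0x8528 + 0xC775 = 0x14C9D → wrap carry → 0x4C9E
  0x4C9E + 0x0060 = 0x04CFE
One's-complement sum = 0x4CFE.
Checksum = ~0x4CFE & 0xFFFF = 0xB301.

B301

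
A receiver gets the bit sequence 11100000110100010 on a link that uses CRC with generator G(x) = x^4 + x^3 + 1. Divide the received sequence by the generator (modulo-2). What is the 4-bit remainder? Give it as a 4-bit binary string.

Modulo-2 division of 11100000110100010 by 11001:
  pos 0: 11100 XOR 11001 = 00101
  pos 2: 10100 XOR 11001 = 01101
  pos 3: 11010 XOR 11001 = 00011
  pos 6: 11110 XOR 11001 = 00111
  pos 8: 11110 XOR 11001 = 00111
  pos 10: 11100 XOR 11001 = 00101
  pos 12: 10110 XOR 11001 = 01111
Remainder = 1111 (nonzero — an error is detected).

1111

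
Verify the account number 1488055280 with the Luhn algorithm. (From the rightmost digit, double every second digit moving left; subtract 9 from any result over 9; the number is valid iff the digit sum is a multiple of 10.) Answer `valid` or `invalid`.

From the right, keep odd positions and double even positions (subtract 9 from any doubled value over 9):
  doubled (positions 2,4,...): 7 1 0 7 2 → sum 17
  kept (positions 1,3,...): 0 2 5 8 4 → sum 19
Total = 36.
36 mod 10 = 6, so the number is invalid.

invalid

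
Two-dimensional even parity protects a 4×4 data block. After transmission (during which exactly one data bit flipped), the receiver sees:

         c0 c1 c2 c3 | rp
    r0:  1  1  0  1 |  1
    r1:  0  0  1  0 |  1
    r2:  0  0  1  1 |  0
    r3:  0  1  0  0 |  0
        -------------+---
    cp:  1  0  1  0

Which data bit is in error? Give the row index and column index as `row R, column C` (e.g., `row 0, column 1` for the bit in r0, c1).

row 3, column 2

Recompute each row's even parity and compare to rp:
  r0: data parity 1, sent rp 1 → ok
  r1: data parity 1, sent rp 1 → ok
  r2: data parity 0, sent rp 0 → ok
  r3: data parity 1, sent rp 0 → mismatch
Recompute each column's even parity and compare to cp:
  c0: data parity 1, sent cp 1 → ok
  c1: data parity 0, sent cp 0 → ok
  c2: data parity 0, sent cp 1 → mismatch
  c3: data parity 0, sent cp 0 → ok
Exactly one row (r3) and one column (c2) fail → the flipped bit is at their intersection.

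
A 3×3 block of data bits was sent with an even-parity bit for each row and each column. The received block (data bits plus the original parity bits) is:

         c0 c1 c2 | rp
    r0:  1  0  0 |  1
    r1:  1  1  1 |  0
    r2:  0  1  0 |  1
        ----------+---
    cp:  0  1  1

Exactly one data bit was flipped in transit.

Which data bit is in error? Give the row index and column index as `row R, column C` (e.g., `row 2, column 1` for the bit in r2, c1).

Recompute each row's even parity and compare to rp:
  r0: data parity 1, sent rp 1 → ok
  r1: data parity 1, sent rp 0 → mismatch
  r2: data parity 1, sent rp 1 → ok
Recompute each column's even parity and compare to cp:
  c0: data parity 0, sent cp 0 → ok
  c1: data parity 0, sent cp 1 → mismatch
  c2: data parity 1, sent cp 1 → ok
Exactly one row (r1) and one column (c1) fail → the flipped bit is at their intersection.

row 1, column 1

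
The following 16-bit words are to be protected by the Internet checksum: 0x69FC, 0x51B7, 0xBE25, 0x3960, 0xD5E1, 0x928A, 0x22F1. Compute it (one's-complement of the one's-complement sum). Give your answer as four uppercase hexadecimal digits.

C168

One's-complement addition (fold any carry out of bit 15 back into bit 0):
  0x69FC + 0x51B7 = 0x0BBB3
  0xBBB3 + 0xBE25 = 0x179D8 → wrap carry → 0x79D9
  0x79D9 + 0x3960 = 0x0B339
  0xB339 + 0xD5E1 = 0x1891A → wrap carry → 0x891B
  0x891B + 0x928A = 0x11BA5 → wrap carry → 0x1BA6
  0x1BA6 + 0x22F1 = 0x03E97
One's-complement sum = 0x3E97.
Checksum = ~0x3E97 & 0xFFFF = 0xC168.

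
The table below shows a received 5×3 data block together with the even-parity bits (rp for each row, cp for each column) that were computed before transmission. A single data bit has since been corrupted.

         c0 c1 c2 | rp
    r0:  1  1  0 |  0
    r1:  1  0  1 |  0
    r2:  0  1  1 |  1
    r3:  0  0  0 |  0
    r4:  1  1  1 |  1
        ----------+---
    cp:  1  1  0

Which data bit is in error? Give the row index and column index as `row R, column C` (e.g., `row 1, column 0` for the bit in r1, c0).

Recompute each row's even parity and compare to rp:
  r0: data parity 0, sent rp 0 → ok
  r1: data parity 0, sent rp 0 → ok
  r2: data parity 0, sent rp 1 → mismatch
  r3: data parity 0, sent rp 0 → ok
  r4: data parity 1, sent rp 1 → ok
Recompute each column's even parity and compare to cp:
  c0: data parity 1, sent cp 1 → ok
  c1: data parity 1, sent cp 1 → ok
  c2: data parity 1, sent cp 0 → mismatch
Exactly one row (r2) and one column (c2) fail → the flipped bit is at their intersection.

row 2, column 2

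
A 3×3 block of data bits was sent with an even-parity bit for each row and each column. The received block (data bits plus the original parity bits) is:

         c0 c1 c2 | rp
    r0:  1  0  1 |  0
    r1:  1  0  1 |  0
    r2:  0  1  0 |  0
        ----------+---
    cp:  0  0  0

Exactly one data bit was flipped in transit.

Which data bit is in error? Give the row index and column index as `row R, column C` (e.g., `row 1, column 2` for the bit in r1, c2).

Recompute each row's even parity and compare to rp:
  r0: data parity 0, sent rp 0 → ok
  r1: data parity 0, sent rp 0 → ok
  r2: data parity 1, sent rp 0 → mismatch
Recompute each column's even parity and compare to cp:
  c0: data parity 0, sent cp 0 → ok
  c1: data parity 1, sent cp 0 → mismatch
  c2: data parity 0, sent cp 0 → ok
Exactly one row (r2) and one column (c1) fail → the flipped bit is at their intersection.

row 2, column 1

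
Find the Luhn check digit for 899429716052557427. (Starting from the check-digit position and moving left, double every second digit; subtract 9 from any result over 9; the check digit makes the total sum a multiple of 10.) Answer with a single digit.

3

Partial digits right→left: 7 2 4 7 5 5 2 5 0 6 1 7 9 2 4 9 9 8
Double every second digit counting from the check-digit position (so the 1st, 3rd, 5th, ... of the partial from the right).
  doubled (with −9 where >9): 5 8 1 4 0 2 9 8 9 → sum 46
  kept as-is: 2 7 5 5 6 7 2 9 8 → sum 51
Total = 46 + 51 = 97.
Check digit = (10 − (97 mod 10)) mod 10 = 3.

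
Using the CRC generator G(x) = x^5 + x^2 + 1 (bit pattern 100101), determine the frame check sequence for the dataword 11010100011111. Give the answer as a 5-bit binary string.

11111

Append 5 zeros: 1101010001111100000. Divide by 100101 (XOR where the leading bit is 1):
  pos 0: 110101 XOR 100101 = 010000
  pos 1: 100000 XOR 100101 = 000101
  pos 4: 101001 XOR 100101 = 001100
  pos 6: 110011 XOR 100101 = 010110
  pos 7: 101101 XOR 100101 = 001000
  pos 9: 100010 XOR 100101 = 000111
  pos 12: 111000 XOR 100101 = 011101
  pos 13: 111010 XOR 100101 = 011111
Remainder (last 5 bits) = 11111. This is the CRC / FCS.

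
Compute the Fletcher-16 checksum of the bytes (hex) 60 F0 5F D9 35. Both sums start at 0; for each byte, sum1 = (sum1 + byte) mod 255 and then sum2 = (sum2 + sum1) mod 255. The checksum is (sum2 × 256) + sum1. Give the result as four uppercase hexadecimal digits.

Running sums (mod 255):
  after byte 0 (60): sum1=96, sum2=96
  after byte 1 (F0): sum1=81, sum2=177
  after byte 2 (5F): sum1=176, sum2=98
  after byte 3 (D9): sum1=138, sum2=236
  after byte 4 (35): sum1=191, sum2=172
Checksum = sum2·256 + sum1 = 172·256 + 191 = 44223 = 0xACBF.

ACBF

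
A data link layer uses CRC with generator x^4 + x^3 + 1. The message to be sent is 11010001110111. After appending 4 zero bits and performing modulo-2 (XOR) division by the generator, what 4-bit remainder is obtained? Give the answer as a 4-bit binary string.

Append 4 zeros: 110100011101110000. Divide by 11001 (XOR where the leading bit is 1):
  pos 0: 11010 XOR 11001 = 00011
  pos 3: 11001 XOR 11001 = 00000
  pos 8: 11011 XOR 11001 = 00010
  pos 11: 10100 XOR 11001 = 01101
  pos 12: 11010 XOR 11001 = 00011
Remainder (last 4 bits) = 0110. This is the CRC / FCS.

0110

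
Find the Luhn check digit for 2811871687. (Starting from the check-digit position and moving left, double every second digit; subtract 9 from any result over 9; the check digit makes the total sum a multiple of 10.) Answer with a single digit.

8

Partial digits right→left: 7 8 6 1 7 8 1 1 8 2
Double every second digit counting from the check-digit position (so the 1st, 3rd, 5th, ... of the partial from the right).
  doubled (with −9 where >9): 5 3 5 2 7 → sum 22
  kept as-is: 8 1 8 1 2 → sum 20
Total = 22 + 20 = 42.
Check digit = (10 − (42 mod 10)) mod 10 = 8.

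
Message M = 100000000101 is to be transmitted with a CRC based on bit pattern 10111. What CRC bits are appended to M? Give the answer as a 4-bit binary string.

1110

Append 4 zeros: 1000000001010000. Divide by 10111 (XOR where the leading bit is 1):
  pos 0: 10000 XOR 10111 = 00111
  pos 2: 11100 XOR 10111 = 01011
  pos 3: 10110 XOR 10111 = 00001
  pos 7: 10101 XOR 10111 = 00010
  pos 10: 10000 XOR 10111 = 00111
Remainder (last 4 bits) = 1110. This is the CRC / FCS.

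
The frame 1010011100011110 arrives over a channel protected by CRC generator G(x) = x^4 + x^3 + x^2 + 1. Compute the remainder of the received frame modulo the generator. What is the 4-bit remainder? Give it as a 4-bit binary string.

0001

Modulo-2 division of 1010011100011110 by 11101:
  pos 0: 10100 XOR 11101 = 01001
  pos 1: 10011 XOR 11101 = 01110
  pos 2: 11101 XOR 11101 = 00000
  pos 7: 10001 XOR 11101 = 01100
  pos 8: 11001 XOR 11101 = 00100
  pos 10: 10011 XOR 11101 = 01110
  pos 11: 11100 XOR 11101 = 00001
Remainder = 0001 (nonzero — an error is detected).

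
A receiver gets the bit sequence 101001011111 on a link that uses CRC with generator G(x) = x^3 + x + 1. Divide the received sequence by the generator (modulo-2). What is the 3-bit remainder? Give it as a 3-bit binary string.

101

Modulo-2 division of 101001011111 by 1011:
  pos 0: 1010 XOR 1011 = 0001
  pos 3: 1010 XOR 1011 = 0001
  pos 6: 1111 XOR 1011 = 0100
  pos 7: 1001 XOR 1011 = 0010
Remainder = 101 (nonzero — an error is detected).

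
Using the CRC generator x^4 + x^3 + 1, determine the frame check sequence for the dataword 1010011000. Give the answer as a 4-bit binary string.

Append 4 zeros: 10100110000000. Divide by 11001 (XOR where the leading bit is 1):
  pos 0: 10100 XOR 11001 = 01101
  pos 1: 11011 XOR 11001 = 00010
  pos 4: 10100 XOR 11001 = 01101
  pos 5: 11010 XOR 11001 = 00011
  pos 8: 11000 XOR 11001 = 00001
Remainder (last 4 bits) = 0010. This is the CRC / FCS.

0010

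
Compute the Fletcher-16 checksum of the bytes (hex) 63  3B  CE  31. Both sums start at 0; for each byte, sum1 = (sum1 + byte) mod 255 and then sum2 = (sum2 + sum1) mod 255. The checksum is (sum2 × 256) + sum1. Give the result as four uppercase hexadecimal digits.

0E9E

Running sums (mod 255):
  after byte 0 (63): sum1=99, sum2=99
  after byte 1 (3B): sum1=158, sum2=2
  after byte 2 (CE): sum1=109, sum2=111
  after byte 3 (31): sum1=158, sum2=14
Checksum = sum2·256 + sum1 = 14·256 + 158 = 3742 = 0x0E9E.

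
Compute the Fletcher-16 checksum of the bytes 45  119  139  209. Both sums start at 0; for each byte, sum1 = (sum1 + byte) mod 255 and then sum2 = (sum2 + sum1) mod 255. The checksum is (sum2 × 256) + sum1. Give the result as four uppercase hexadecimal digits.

0402

Running sums (mod 255):
  after byte 0 (45): sum1=45, sum2=45
  after byte 1 (119): sum1=164, sum2=209
  after byte 2 (139): sum1=48, sum2=2
  after byte 3 (209): sum1=2, sum2=4
Checksum = sum2·256 + sum1 = 4·256 + 2 = 1026 = 0x0402.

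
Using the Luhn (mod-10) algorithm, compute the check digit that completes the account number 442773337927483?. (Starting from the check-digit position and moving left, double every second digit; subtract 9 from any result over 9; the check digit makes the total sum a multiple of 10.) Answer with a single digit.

Partial digits right→left: 3 8 4 7 2 9 7 3 3 3 7 7 2 4 4
Double every second digit counting from the check-digit position (so the 1st, 3rd, 5th, ... of the partial from the right).
  doubled (with −9 where >9): 6 8 4 5 6 5 4 8 → sum 46
  kept as-is: 8 7 9 3 3 7 4 → sum 41
Total = 46 + 41 = 87.
Check digit = (10 − (87 mod 10)) mod 10 = 3.

3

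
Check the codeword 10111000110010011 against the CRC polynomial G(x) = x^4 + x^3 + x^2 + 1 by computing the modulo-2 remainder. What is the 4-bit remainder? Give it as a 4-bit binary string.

Modulo-2 division of 10111000110010011 by 11101:
  pos 0: 10111 XOR 11101 = 01010
  pos 1: 10100 XOR 11101 = 01001
  pos 2: 10010 XOR 11101 = 01111
  pos 3: 11110 XOR 11101 = 00011
  pos 6: 11110 XOR 11101 = 00011
  pos 9: 11010 XOR 11101 = 00111
  pos 11: 11101 XOR 11101 = 00000
Remainder = 0001 (nonzero — an error is detected).

0001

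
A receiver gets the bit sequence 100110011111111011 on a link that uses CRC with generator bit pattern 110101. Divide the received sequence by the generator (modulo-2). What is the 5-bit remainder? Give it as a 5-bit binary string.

00001

Modulo-2 division of 100110011111111011 by 110101:
  pos 0: 100110 XOR 110101 = 010011
  pos 1: 100110 XOR 110101 = 010011
  pos 2: 100111 XOR 110101 = 010010
  pos 3: 100101 XOR 110101 = 010000
  pos 4: 100001 XOR 110101 = 010100
  pos 5: 101001 XOR 110101 = 011100
  pos 6: 111001 XOR 110101 = 001100
  pos 8: 110011 XOR 110101 = 000110
  pos 11: 110101 XOR 110101 = 000000
Remainder = 00001 (nonzero — an error is detected).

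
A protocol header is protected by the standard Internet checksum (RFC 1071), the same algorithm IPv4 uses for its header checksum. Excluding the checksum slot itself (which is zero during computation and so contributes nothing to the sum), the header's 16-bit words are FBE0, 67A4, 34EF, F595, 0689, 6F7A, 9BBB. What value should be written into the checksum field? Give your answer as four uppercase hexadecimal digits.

6036

One's-complement addition (fold any carry out of bit 15 back into bit 0):
  0xFBE0 + 0x67A4 = 0x16384 → wrap carry → 0x6385
  0x6385 + 0x34EF = 0x09874
  0x9874 + 0xF595 = 0x18E09 → wrap carry → 0x8E0A
  0x8E0A + 0x0689 = 0x09493
  0x9493 + 0x6F7A = 0x1040D → wrap carry → 0x040E
  0x040E + 0x9BBB = 0x09FC9
One's-complement sum = 0x9FC9.
Checksum = ~0x9FC9 & 0xFFFF = 0x6036.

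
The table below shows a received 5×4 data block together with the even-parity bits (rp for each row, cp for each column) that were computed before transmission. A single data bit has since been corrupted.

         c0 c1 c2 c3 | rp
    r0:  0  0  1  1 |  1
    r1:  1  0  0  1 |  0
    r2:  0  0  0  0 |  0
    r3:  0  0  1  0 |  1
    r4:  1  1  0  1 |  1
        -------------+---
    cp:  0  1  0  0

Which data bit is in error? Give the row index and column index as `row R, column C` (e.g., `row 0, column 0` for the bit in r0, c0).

row 0, column 3

Recompute each row's even parity and compare to rp:
  r0: data parity 0, sent rp 1 → mismatch
  r1: data parity 0, sent rp 0 → ok
  r2: data parity 0, sent rp 0 → ok
  r3: data parity 1, sent rp 1 → ok
  r4: data parity 1, sent rp 1 → ok
Recompute each column's even parity and compare to cp:
  c0: data parity 0, sent cp 0 → ok
  c1: data parity 1, sent cp 1 → ok
  c2: data parity 0, sent cp 0 → ok
  c3: data parity 1, sent cp 0 → mismatch
Exactly one row (r0) and one column (c3) fail → the flipped bit is at their intersection.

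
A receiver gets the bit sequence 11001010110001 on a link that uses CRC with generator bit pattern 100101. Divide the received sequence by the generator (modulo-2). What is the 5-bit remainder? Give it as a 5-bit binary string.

Modulo-2 division of 11001010110001 by 100101:
  pos 0: 110010 XOR 100101 = 010111
  pos 1: 101111 XOR 100101 = 001010
  pos 3: 101001 XOR 100101 = 001100
  pos 5: 110010 XOR 100101 = 010111
  pos 6: 101110 XOR 100101 = 001011
  pos 8: 101101 XOR 100101 = 001000
Remainder = 01000 (nonzero — an error is detected).

01000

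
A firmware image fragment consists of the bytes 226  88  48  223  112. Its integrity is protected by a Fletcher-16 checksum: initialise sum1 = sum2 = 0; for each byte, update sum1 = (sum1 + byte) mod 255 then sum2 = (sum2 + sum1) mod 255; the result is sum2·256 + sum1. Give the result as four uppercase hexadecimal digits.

Running sums (mod 255):
  after byte 0 (226): sum1=226, sum2=226
  after byte 1 (88): sum1=59, sum2=30
  after byte 2 (48): sum1=107, sum2=137
  after byte 3 (223): sum1=75, sum2=212
  after byte 4 (112): sum1=187, sum2=144
Checksum = sum2·256 + sum1 = 144·256 + 187 = 37051 = 0x90BB.

90BB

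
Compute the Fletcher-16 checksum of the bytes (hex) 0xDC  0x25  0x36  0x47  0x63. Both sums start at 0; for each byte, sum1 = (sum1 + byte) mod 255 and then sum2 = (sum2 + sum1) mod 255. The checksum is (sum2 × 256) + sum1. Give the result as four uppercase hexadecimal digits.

Running sums (mod 255):
  after byte 0 (0xDC): sum1=220, sum2=220
  after byte 1 (0x25): sum1=2, sum2=222
  after byte 2 (0x36): sum1=56, sum2=23
  after byte 3 (0x47): sum1=127, sum2=150
  after byte 4 (0x63): sum1=226, sum2=121
Checksum = sum2·256 + sum1 = 121·256 + 226 = 31202 = 0x79E2.

79E2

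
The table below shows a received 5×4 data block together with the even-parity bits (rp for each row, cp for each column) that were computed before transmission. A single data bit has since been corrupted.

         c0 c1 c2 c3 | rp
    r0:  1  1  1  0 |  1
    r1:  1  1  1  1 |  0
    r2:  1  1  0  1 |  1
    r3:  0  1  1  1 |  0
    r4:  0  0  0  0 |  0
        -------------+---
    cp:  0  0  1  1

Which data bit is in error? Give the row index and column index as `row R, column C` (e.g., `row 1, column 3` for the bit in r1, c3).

row 3, column 0

Recompute each row's even parity and compare to rp:
  r0: data parity 1, sent rp 1 → ok
  r1: data parity 0, sent rp 0 → ok
  r2: data parity 1, sent rp 1 → ok
  r3: data parity 1, sent rp 0 → mismatch
  r4: data parity 0, sent rp 0 → ok
Recompute each column's even parity and compare to cp:
  c0: data parity 1, sent cp 0 → mismatch
  c1: data parity 0, sent cp 0 → ok
  c2: data parity 1, sent cp 1 → ok
  c3: data parity 1, sent cp 1 → ok
Exactly one row (r3) and one column (c0) fail → the flipped bit is at their intersection.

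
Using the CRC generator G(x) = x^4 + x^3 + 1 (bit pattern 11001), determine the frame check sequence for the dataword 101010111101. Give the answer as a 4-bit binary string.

0000

Append 4 zeros: 1010101111010000. Divide by 11001 (XOR where the leading bit is 1):
  pos 0: 10101 XOR 11001 = 01100
  pos 1: 11000 XOR 11001 = 00001
  pos 5: 11111 XOR 11001 = 00110
  pos 7: 11001 XOR 11001 = 00000
Remainder (last 4 bits) = 0000. This is the CRC / FCS.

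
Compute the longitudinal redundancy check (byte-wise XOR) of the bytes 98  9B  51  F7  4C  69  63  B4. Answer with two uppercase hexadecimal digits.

XOR the bytes together:
  start with 0x98
  0x98 ⊕ 0x9B = 0x03
  0x03 ⊕ 0x51 = 0x52
  0x52 ⊕ 0xF7 = 0xA5
  0xA5 ⊕ 0x4C = 0xE9
  0xE9 ⊕ 0x69 = 0x80
  0x80 ⊕ 0x63 = 0xE3
  0xE3 ⊕ 0xB4 = 0x57

57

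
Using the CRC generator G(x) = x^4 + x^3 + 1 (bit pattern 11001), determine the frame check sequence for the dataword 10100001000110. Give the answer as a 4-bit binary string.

Append 4 zeros: 101000010001100000. Divide by 11001 (XOR where the leading bit is 1):
  pos 0: 10100 XOR 11001 = 01101
  pos 1: 11010 XOR 11001 = 00011
  pos 4: 11010 XOR 11001 = 00011
  pos 7: 11001 XOR 11001 = 00000
  pos 12: 10000 XOR 11001 = 01001
  pos 13: 10010 XOR 11001 = 01011
Remainder (last 4 bits) = 1011. This is the CRC / FCS.

1011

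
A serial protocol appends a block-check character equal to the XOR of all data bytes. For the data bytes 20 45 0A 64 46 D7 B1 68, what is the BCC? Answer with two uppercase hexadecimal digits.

XOR the bytes together:
  start with 0x20
  0x20 ⊕ 0x45 = 0x65
  0x65 ⊕ 0x0A = 0x6F
  0x6F ⊕ 0x64 = 0x0B
  0x0B ⊕ 0x46 = 0x4D
  0x4D ⊕ 0xD7 = 0x9A
  0x9A ⊕ 0xB1 = 0x2B
  0x2B ⊕ 0x68 = 0x43

43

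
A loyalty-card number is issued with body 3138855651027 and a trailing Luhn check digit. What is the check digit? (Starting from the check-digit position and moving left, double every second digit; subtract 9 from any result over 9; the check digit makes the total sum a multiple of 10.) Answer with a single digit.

1

Partial digits right→left: 7 2 0 1 5 6 5 5 8 8 3 1 3
Double every second digit counting from the check-digit position (so the 1st, 3rd, 5th, ... of the partial from the right).
  doubled (with −9 where >9): 5 0 1 1 7 6 6 → sum 26
  kept as-is: 2 1 6 5 8 1 → sum 23
Total = 26 + 23 = 49.
Check digit = (10 − (49 mod 10)) mod 10 = 1.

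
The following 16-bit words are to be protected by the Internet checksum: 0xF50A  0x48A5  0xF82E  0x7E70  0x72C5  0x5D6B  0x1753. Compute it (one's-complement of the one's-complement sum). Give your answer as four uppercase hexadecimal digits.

642C

One's-complement addition (fold any carry out of bit 15 back into bit 0):
  0xF50A + 0x48A5 = 0x13DAF → wrap carry → 0x3DB0
  0x3DB0 + 0xF82E = 0x135DE → wrap carry → 0x35DF
  0x35DF + 0x7E70 = 0x0B44F
  0xB44F + 0x72C5 = 0x12714 → wrap carry → 0x2715
  0x2715 + 0x5D6B = 0x08480
  0x8480 + 0x1753 = 0x09BD3
One's-complement sum = 0x9BD3.
Checksum = ~0x9BD3 & 0xFFFF = 0x642C.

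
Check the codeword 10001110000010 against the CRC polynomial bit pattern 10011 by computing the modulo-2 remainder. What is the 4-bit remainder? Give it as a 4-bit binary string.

Modulo-2 division of 10001110000010 by 10011:
  pos 0: 10001 XOR 10011 = 00010
  pos 3: 10110 XOR 10011 = 00101
  pos 5: 10100 XOR 10011 = 00111
  pos 7: 11100 XOR 10011 = 01111
  pos 8: 11111 XOR 10011 = 01100
  pos 9: 11000 XOR 10011 = 01011
Remainder = 1011 (nonzero — an error is detected).

1011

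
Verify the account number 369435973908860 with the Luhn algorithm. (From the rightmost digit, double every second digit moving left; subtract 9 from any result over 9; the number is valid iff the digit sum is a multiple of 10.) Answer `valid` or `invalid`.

From the right, keep odd positions and double even positions (subtract 9 from any doubled value over 9):
  doubled (positions 2,4,...): 3 7 9 5 1 8 3 → sum 36
  kept (positions 1,3,...): 0 8 0 3 9 3 9 3 → sum 35
Total = 71.
71 mod 10 = 1, so the number is invalid.

invalid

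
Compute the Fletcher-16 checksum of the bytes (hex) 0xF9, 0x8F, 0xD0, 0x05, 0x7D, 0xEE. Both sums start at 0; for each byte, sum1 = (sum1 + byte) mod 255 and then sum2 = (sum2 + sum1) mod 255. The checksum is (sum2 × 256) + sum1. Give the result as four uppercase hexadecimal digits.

Running sums (mod 255):
  after byte 0 (0xF9): sum1=249, sum2=249
  after byte 1 (0x8F): sum1=137, sum2=131
  after byte 2 (0xD0): sum1=90, sum2=221
  after byte 3 (0x05): sum1=95, sum2=61
  after byte 4 (0x7D): sum1=220, sum2=26
  after byte 5 (0xEE): sum1=203, sum2=229
Checksum = sum2·256 + sum1 = 229·256 + 203 = 58827 = 0xE5CB.

E5CB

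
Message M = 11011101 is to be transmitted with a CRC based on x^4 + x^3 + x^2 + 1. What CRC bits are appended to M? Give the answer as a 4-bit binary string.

Append 4 zeros: 110111010000. Divide by 11101 (XOR where the leading bit is 1):
  pos 0: 11011 XOR 11101 = 00110
  pos 2: 11010 XOR 11101 = 00111
  pos 4: 11110 XOR 11101 = 00011
  pos 7: 11000 XOR 11101 = 00101
Remainder (last 4 bits) = 0101. This is the CRC / FCS.

0101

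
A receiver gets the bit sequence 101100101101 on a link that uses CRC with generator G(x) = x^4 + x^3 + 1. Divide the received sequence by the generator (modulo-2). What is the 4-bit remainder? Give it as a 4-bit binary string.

0000

Modulo-2 division of 101100101101 by 11001:
  pos 0: 10110 XOR 11001 = 01111
  pos 1: 11110 XOR 11001 = 00111
  pos 3: 11110 XOR 11001 = 00111
  pos 5: 11111 XOR 11001 = 00110
  pos 7: 11001 XOR 11001 = 00000
Remainder = 0000 (zero — the frame passes the CRC check).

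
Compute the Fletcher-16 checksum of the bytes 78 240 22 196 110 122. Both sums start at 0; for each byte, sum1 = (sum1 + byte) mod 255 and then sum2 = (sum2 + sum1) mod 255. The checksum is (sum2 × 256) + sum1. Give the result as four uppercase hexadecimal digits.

Running sums (mod 255):
  after byte 0 (78): sum1=78, sum2=78
  after byte 1 (240): sum1=63, sum2=141
  after byte 2 (22): sum1=85, sum2=226
  after byte 3 (196): sum1=26, sum2=252
  after byte 4 (110): sum1=136, sum2=133
  after byte 5 (122): sum1=3, sum2=136
Checksum = sum2·256 + sum1 = 136·256 + 3 = 34819 = 0x8803.

8803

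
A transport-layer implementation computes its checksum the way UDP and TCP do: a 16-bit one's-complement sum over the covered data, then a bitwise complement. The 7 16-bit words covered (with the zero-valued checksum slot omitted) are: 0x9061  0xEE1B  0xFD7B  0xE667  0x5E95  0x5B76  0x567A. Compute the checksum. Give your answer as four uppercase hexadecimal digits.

8D18

One's-complement addition (fold any carry out of bit 15 back into bit 0):
  0x9061 + 0xEE1B = 0x17E7C → wrap carry → 0x7E7D
  0x7E7D + 0xFD7B = 0x17BF8 → wrap carry → 0x7BF9
  0x7BF9 + 0xE667 = 0x16260 → wrap carry → 0x6261
  0x6261 + 0x5E95 = 0x0C0F6
  0xC0F6 + 0x5B76 = 0x11C6C → wrap carry → 0x1C6D
  0x1C6D + 0x567A = 0x072E7
One's-complement sum = 0x72E7.
Checksum = ~0x72E7 & 0xFFFF = 0x8D18.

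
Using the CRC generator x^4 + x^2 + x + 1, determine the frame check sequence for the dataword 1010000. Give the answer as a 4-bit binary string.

Append 4 zeros: 10100000000. Divide by 10111 (XOR where the leading bit is 1):
  pos 0: 10100 XOR 10111 = 00011
  pos 3: 11000 XOR 10111 = 01111
  pos 4: 11110 XOR 10111 = 01001
  pos 5: 10010 XOR 10111 = 00101
Remainder (last 4 bits) = 1010. This is the CRC / FCS.

1010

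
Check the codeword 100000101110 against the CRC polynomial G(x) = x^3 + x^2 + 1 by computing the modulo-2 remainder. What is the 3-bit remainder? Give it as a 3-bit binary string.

111

Modulo-2 division of 100000101110 by 1101:
  pos 0: 1000 XOR 1101 = 0101
  pos 1: 1010 XOR 1101 = 0111
  pos 2: 1110 XOR 1101 = 0011
  pos 4: 1110 XOR 1101 = 0011
  pos 6: 1111 XOR 1101 = 0010
  pos 8: 1010 XOR 1101 = 0111
Remainder = 111 (nonzero — an error is detected).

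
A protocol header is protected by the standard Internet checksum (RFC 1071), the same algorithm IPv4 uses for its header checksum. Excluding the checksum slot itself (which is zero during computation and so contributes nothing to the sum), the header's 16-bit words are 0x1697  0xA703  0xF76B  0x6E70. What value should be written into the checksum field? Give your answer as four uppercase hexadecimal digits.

DC88

One's-complement addition (fold any carry out of bit 15 back into bit 0):
  0x1697 + 0xA703 = 0x0BD9A
  0xBD9A + 0xF76B = 0x1B505 → wrap carry → 0xB506
  0xB506 + 0x6E70 = 0x12376 → wrap carry → 0x2377
One's-complement sum = 0x2377.
Checksum = ~0x2377 & 0xFFFF = 0xDC88.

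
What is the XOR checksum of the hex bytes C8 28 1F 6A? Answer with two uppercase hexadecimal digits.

95

XOR the bytes together:
  start with 0xC8
  0xC8 ⊕ 0x28 = 0xE0
  0xE0 ⊕ 0x1F = 0xFF
  0xFF ⊕ 0x6A = 0x95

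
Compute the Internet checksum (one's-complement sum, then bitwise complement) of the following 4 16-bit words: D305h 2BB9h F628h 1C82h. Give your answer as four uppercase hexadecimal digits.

EE95

One's-complement addition (fold any carry out of bit 15 back into bit 0):
  0xD305 + 0x2BB9 = 0x0FEBE
  0xFEBE + 0xF628 = 0x1F4E6 → wrap carry → 0xF4E7
  0xF4E7 + 0x1C82 = 0x11169 → wrap carry → 0x116A
One's-complement sum = 0x116A.
Checksum = ~0x116A & 0xFFFF = 0xEE95.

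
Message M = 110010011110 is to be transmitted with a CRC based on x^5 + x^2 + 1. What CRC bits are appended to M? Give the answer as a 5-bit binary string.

00011

Append 5 zeros: 11001001111000000. Divide by 100101 (XOR where the leading bit is 1):
  pos 0: 110010 XOR 100101 = 010111
  pos 1: 101110 XOR 100101 = 001011
  pos 3: 101111 XOR 100101 = 001010
  pos 5: 101011 XOR 100101 = 001110
  pos 7: 111000 XOR 100101 = 011101
  pos 8: 111010 XOR 100101 = 011111
  pos 9: 111110 XOR 100101 = 011011
  pos 10: 110110 XOR 100101 = 010011
  pos 11: 100110 XOR 100101 = 000011
Remainder (last 5 bits) = 00011. This is the CRC / FCS.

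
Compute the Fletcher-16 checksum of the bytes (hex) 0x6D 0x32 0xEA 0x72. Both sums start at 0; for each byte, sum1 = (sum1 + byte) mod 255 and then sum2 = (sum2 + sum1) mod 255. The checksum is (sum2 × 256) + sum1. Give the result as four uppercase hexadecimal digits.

94FC

Running sums (mod 255):
  after byte 0 (0x6D): sum1=109, sum2=109
  after byte 1 (0x32): sum1=159, sum2=13
  after byte 2 (0xEA): sum1=138, sum2=151
  after byte 3 (0x72): sum1=252, sum2=148
Checksum = sum2·256 + sum1 = 148·256 + 252 = 38140 = 0x94FC.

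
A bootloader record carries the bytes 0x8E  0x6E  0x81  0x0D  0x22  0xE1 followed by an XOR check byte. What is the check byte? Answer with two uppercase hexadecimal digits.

AF

XOR the bytes together:
  start with 0x8E
  0x8E ⊕ 0x6E = 0xE0
  0xE0 ⊕ 0x81 = 0x61
  0x61 ⊕ 0x0D = 0x6C
  0x6C ⊕ 0x22 = 0x4E
  0x4E ⊕ 0xE1 = 0xAF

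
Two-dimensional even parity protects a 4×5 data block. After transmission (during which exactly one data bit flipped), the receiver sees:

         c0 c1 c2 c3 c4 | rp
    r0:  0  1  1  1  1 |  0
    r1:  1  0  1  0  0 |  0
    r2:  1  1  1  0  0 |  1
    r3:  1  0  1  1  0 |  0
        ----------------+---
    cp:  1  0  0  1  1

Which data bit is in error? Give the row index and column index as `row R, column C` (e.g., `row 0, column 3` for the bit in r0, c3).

row 3, column 3

Recompute each row's even parity and compare to rp:
  r0: data parity 0, sent rp 0 → ok
  r1: data parity 0, sent rp 0 → ok
  r2: data parity 1, sent rp 1 → ok
  r3: data parity 1, sent rp 0 → mismatch
Recompute each column's even parity and compare to cp:
  c0: data parity 1, sent cp 1 → ok
  c1: data parity 0, sent cp 0 → ok
  c2: data parity 0, sent cp 0 → ok
  c3: data parity 0, sent cp 1 → mismatch
  c4: data parity 1, sent cp 1 → ok
Exactly one row (r3) and one column (c3) fail → the flipped bit is at their intersection.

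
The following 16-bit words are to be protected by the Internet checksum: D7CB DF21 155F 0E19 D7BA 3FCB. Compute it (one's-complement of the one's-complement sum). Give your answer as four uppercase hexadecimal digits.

0E14

One's-complement addition (fold any carry out of bit 15 back into bit 0):
  0xD7CB + 0xDF21 = 0x1B6EC → wrap carry → 0xB6ED
  0xB6ED + 0x155F = 0x0CC4C
  0xCC4C + 0x0E19 = 0x0DA65
  0xDA65 + 0xD7BA = 0x1B21F → wrap carry → 0xB220
  0xB220 + 0x3FCB = 0x0F1EB
One's-complement sum = 0xF1EB.
Checksum = ~0xF1EB & 0xFFFF = 0x0E14.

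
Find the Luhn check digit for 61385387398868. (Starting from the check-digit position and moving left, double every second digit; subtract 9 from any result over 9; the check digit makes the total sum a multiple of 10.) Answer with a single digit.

Partial digits right→left: 8 6 8 8 9 3 7 8 3 5 8 3 1 6
Double every second digit counting from the check-digit position (so the 1st, 3rd, 5th, ... of the partial from the right).
  doubled (with −9 where >9): 7 7 9 5 6 7 2 → sum 43
  kept as-is: 6 8 3 8 5 3 6 → sum 39
Total = 43 + 39 = 82.
Check digit = (10 − (82 mod 10)) mod 10 = 8.

8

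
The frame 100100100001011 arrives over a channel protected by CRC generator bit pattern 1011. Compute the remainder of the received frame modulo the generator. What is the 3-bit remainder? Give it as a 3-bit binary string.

Modulo-2 division of 100100100001011 by 1011:
  pos 0: 1001 XOR 1011 = 0010
  pos 2: 1000 XOR 1011 = 0011
  pos 4: 1110 XOR 1011 = 0101
  pos 5: 1010 XOR 1011 = 0001
  pos 8: 1001 XOR 1011 = 0010
  pos 10: 1001 XOR 1011 = 0010
Remainder = 101 (nonzero — an error is detected).

101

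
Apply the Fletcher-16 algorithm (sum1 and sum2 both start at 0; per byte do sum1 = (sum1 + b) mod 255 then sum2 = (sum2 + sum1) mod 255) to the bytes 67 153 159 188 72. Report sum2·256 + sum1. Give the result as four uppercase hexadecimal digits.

Running sums (mod 255):
  after byte 0 (67): sum1=67, sum2=67
  after byte 1 (153): sum1=220, sum2=32
  after byte 2 (159): sum1=124, sum2=156
  after byte 3 (188): sum1=57, sum2=213
  after byte 4 (72): sum1=129, sum2=87
Checksum = sum2·256 + sum1 = 87·256 + 129 = 22401 = 0x5781.

5781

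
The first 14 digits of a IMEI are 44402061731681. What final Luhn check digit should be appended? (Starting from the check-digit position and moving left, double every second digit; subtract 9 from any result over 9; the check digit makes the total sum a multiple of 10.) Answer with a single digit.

Partial digits right→left: 1 8 6 1 3 7 1 6 0 2 0 4 4 4
Double every second digit counting from the check-digit position (so the 1st, 3rd, 5th, ... of the partial from the right).
  doubled (with −9 where >9): 2 3 6 2 0 0 8 → sum 21
  kept as-is: 8 1 7 6 2 4 4 → sum 32
Total = 21 + 32 = 53.
Check digit = (10 − (53 mod 10)) mod 10 = 7.

7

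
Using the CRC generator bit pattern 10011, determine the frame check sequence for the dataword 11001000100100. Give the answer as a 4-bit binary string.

Append 4 zeros: 110010001001000000. Divide by 10011 (XOR where the leading bit is 1):
  pos 0: 11001 XOR 10011 = 01010
  pos 1: 10100 XOR 10011 = 00111
  pos 3: 11100 XOR 10011 = 01111
  pos 4: 11111 XOR 10011 = 01100
  pos 5: 11000 XOR 10011 = 01011
  pos 6: 10110 XOR 10011 = 00101
  pos 8: 10110 XOR 10011 = 00101
  pos 10: 10100 XOR 10011 = 00111
  pos 12: 11100 XOR 10011 = 01111
  pos 13: 11110 XOR 10011 = 01101
Remainder (last 4 bits) = 1101. This is the CRC / FCS.

1101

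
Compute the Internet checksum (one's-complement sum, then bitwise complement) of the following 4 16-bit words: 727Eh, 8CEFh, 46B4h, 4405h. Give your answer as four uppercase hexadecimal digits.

75D8

One's-complement addition (fold any carry out of bit 15 back into bit 0):
  0x727E + 0x8CEF = 0x0FF6D
  0xFF6D + 0x46B4 = 0x14621 → wrap carry → 0x4622
  0x4622 + 0x4405 = 0x08A27
One's-complement sum = 0x8A27.
Checksum = ~0x8A27 & 0xFFFF = 0x75D8.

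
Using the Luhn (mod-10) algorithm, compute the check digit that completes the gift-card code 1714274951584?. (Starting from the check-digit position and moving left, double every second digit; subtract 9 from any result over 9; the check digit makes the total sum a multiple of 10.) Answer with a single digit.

8

Partial digits right→left: 4 8 5 1 5 9 4 7 2 4 1 7 1
Double every second digit counting from the check-digit position (so the 1st, 3rd, 5th, ... of the partial from the right).
  doubled (with −9 where >9): 8 1 1 8 4 2 2 → sum 26
  kept as-is: 8 1 9 7 4 7 → sum 36
Total = 26 + 36 = 62.
Check digit = (10 − (62 mod 10)) mod 10 = 8.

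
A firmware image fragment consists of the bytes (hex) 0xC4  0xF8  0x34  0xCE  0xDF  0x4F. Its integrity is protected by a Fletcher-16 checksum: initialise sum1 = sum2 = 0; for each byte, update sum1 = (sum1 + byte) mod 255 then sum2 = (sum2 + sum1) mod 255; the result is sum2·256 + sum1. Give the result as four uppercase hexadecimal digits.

C5EF

Running sums (mod 255):
  after byte 0 (0xC4): sum1=196, sum2=196
  after byte 1 (0xF8): sum1=189, sum2=130
  after byte 2 (0x34): sum1=241, sum2=116
  after byte 3 (0xCE): sum1=192, sum2=53
  after byte 4 (0xDF): sum1=160, sum2=213
  after byte 5 (0x4F): sum1=239, sum2=197
Checksum = sum2·256 + sum1 = 197·256 + 239 = 50671 = 0xC5EF.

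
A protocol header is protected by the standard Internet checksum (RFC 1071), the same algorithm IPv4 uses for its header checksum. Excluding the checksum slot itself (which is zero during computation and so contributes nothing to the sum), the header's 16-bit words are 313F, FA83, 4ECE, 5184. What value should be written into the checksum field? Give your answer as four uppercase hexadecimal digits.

33EA

One's-complement addition (fold any carry out of bit 15 back into bit 0):
  0x313F + 0xFA83 = 0x12BC2 → wrap carry → 0x2BC3
  0x2BC3 + 0x4ECE = 0x07A91
  0x7A91 + 0x5184 = 0x0CC15
One's-complement sum = 0xCC15.
Checksum = ~0xCC15 & 0xFFFF = 0x33EA.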